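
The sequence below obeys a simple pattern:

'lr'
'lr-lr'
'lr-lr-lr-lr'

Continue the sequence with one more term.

lr-lr-lr-lr-lr-lr-lr-lr

s(k+1) = s(k)·-·s(k) — each term doubles the last with '-' between the halves.
So the next term is two copies of lr-lr-lr-lr with '-' between the halves.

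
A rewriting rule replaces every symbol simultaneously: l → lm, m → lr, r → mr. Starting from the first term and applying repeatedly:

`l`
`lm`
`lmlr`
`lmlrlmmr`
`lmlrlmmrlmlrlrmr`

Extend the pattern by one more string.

φ(lmlrlmmrlmlrlrmr) expands symbol-by-symbol to lm lr lm mr lm lr lr mr lm lr lm mr lm mr lr mr; joining the 16 pieces gives the next term.

lmlrlmmrlmlrlrmrlmlrlmmrlmmrlrmr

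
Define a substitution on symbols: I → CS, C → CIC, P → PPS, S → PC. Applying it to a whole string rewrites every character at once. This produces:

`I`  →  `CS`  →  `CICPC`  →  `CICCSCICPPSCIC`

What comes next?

Rewriting the 14 symbols of CICCSCICPPSCIC one by one yields CIC CS CIC CIC PC CIC CS CIC PPS PPS PC CIC CS CIC; concatenated:

CICCSCICCICPCCICCSCICPPSPPSPCCICCSCIC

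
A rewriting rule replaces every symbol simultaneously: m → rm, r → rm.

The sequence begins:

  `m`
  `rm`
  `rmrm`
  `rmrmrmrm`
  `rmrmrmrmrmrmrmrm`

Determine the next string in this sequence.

φ(rmrmrmrmrmrmrmrm) expands symbol-by-symbol to rm rm rm rm rm rm rm rm rm rm rm rm rm rm rm rm; joining the 16 pieces gives the next term.

rmrmrmrmrmrmrmrmrmrmrmrmrmrmrmrm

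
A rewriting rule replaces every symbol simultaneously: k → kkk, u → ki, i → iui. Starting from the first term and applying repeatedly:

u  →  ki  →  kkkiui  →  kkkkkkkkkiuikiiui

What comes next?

kkkkkkkkkkkkkkkkkkkkkkkkkkkiuikiiuikkkiuiiuikiiui

Replace each of the 17 characters of kkkkkkkkkiuikiiui in place — kkk kkk kkk kkk kkk kkk kkk kkk kkk iui ki iui kkk iui iui ki iui — and concatenate.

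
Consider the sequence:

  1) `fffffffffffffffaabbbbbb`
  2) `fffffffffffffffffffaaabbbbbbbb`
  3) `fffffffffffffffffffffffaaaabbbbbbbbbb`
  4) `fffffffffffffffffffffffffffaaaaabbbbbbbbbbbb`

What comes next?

fffffffffffffffffffffffffffffffaaaaaabbbbbbbbbbbbbb

Reading off run lengths: f runs 15, 19, 23, 27; a runs 2, 3, 4, 5; b runs 6, 8, 10, 12 — each is linear in n, where the shown terms are n = 3, 4, 5, 6.
At n = 7 the blocks have lengths 31, 6, 14.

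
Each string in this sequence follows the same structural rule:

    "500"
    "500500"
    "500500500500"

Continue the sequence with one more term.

Every step duplicates the string.
So the next term is two copies of 500500500500.

500500500500500500500500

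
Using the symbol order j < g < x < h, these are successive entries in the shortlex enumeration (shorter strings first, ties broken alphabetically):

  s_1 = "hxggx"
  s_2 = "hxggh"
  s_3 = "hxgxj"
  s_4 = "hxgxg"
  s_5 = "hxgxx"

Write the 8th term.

Advancing 3 positions from hxgxx through hxgxx → hxgxh → hxghj reaches term 8.

hxghg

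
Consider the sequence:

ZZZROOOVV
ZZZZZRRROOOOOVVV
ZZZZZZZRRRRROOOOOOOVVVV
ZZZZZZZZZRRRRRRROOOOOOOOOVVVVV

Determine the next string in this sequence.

Reading off run lengths: Z runs 3, 5, 7, 9; R runs 1, 3, 5, 7; O runs 3, 5, 7, 9; V runs 2, 3, 4, 5 — each is linear in n (n = 1, 2, …).
Setting n = 5 gives 11, 9, 11, 6 characters in each block.

ZZZZZZZZZZZRRRRRRRRROOOOOOOOOOOVVVVVV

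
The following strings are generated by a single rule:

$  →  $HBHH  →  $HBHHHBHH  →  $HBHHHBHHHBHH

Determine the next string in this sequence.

Each term is the previous one with HBHH appended.
Applying this once more to $HBHHHBHHHBHH:

$HBHHHBHHHBHHHBHH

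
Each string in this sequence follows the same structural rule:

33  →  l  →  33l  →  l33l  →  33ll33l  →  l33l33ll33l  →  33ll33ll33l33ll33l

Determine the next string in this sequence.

l33l33ll33l33ll33ll33l33ll33l

This is a Fibonacci-style word recurrence s(k) = s(k−2)·s(k−1): e.g. 33·l = 33l.
The next term joins l33l33ll33l and 33ll33ll33l33ll33l.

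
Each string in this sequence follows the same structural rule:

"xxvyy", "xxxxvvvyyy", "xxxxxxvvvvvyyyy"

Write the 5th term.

Reading off run lengths: x runs 2, 4, 6; v runs 1, 3, 5; y runs 2, 3, 4 — each is linear in n (n = 1, 2, …).
At n = 5 the blocks have lengths 10, 9, 6.

xxxxxxxxxxvvvvvvvvvyyyyyy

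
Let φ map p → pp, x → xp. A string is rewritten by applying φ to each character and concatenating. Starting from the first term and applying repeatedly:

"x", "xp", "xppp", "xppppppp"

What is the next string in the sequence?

xppppppppppppppp

Rewriting each symbol of xppppppp: x→xp, p→pp, p→pp, p→pp, p→pp, p→pp, p→pp, p→pp, which concatenates to xp pp pp pp pp pp pp pp.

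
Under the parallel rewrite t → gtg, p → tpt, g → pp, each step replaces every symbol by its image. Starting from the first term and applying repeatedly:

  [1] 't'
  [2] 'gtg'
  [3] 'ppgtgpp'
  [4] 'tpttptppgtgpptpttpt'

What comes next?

gtgtptgtggtgtptgtgtpttptppgtgpptpttptgtgtptgtggtgtptgtg

Applying the rule to each of the 19 symbols of tpttptppgtgpptpttpt gives the pieces gtg tpt gtg gtg tpt gtg tpt tpt pp gtg pp tpt tpt gtg tpt gtg gtg tpt gtg, which concatenate to the answer.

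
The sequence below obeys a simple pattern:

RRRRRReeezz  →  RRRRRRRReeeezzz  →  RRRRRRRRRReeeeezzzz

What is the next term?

RRRRRRRRRRRReeeeeezzzzz

The n-th term is 2n R's then n e's then n-1 z's, where the shown terms are n = 3, 4, 5.
Setting n = 6 gives 12, 6, 5 characters in each block.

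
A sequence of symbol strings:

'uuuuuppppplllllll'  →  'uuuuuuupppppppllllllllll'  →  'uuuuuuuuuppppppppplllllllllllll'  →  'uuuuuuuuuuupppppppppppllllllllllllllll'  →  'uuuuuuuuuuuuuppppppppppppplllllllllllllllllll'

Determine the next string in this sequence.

uuuuuuuuuuuuuuupppppppppppppppllllllllllllllllllllll

Reading off run lengths: u runs 5, 7, 9, 11, 13; p runs 5, 7, 9, 11, 13; l runs 7, 10, 13, 16, 19 — each is linear in n, where the shown terms are n = 2, 3, 4, 5, 6.
For the next term, n = 7, so the run lengths are 15, 15, 22.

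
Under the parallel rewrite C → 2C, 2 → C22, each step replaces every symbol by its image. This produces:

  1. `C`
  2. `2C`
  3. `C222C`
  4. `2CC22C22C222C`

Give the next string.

φ(2CC22C22C222C) expands symbol-by-symbol to C22 2C 2C C22 C22 2C C22 C22 2C C22 C22 C22 2C; joining the 13 pieces gives the next term.

C222C2CC22C222CC22C222CC22C22C222C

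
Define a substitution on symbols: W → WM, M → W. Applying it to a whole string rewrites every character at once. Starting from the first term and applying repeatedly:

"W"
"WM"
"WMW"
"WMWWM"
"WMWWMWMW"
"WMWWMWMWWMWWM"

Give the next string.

Rewriting the 13 symbols of WMWWMWMWWMWWM one by one yields WM W WM WM W WM W WM WM W WM WM W; concatenated:

WMWWMWMWWMWWMWMWWMWMW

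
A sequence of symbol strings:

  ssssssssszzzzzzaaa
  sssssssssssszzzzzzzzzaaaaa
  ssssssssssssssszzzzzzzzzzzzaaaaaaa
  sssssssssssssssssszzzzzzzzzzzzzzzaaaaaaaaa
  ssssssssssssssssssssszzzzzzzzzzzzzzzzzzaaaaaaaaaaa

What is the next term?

The n-th term is 3n+3 s's then 3n z's then 2n-1 a's, where the shown terms are n = 2, 3, 4, 5, 6.
For the next term, n = 7, so the run lengths are 24, 21, 13.

sssssssssssssssssssssssszzzzzzzzzzzzzzzzzzzzzaaaaaaaaaaaaa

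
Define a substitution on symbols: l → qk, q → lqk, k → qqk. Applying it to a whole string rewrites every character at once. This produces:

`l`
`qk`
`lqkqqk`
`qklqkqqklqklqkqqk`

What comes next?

Replace each of the 17 characters of qklqkqqklqklqkqqk in place — lqk qqk qk lqk qqk lqk lqk qqk qk lqk qqk qk lqk qqk lqk lqk qqk — and concatenate.

lqkqqkqklqkqqklqklqkqqkqklqkqqkqklqkqqklqklqkqqk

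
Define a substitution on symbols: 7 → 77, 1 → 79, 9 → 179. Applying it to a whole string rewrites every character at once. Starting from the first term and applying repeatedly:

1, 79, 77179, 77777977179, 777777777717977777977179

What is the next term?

φ(777777777717977777977179) expands symbol-by-symbol to 77 77 77 77 77 77 77 77 77 77 79 77 179 77 77 77 77 77 179 77 77 79 77 179; joining the 24 pieces gives the next term.

777777777777777777777977179777777777717977777977179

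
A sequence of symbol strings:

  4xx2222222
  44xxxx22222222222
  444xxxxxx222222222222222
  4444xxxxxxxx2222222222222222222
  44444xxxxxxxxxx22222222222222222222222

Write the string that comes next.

Term n consists of n 4's, followed by 2n x's, followed by 4n+3 2's (n = 1, 2, …).
At n = 6 the blocks have lengths 6, 12, 27.

444444xxxxxxxxxxxx222222222222222222222222222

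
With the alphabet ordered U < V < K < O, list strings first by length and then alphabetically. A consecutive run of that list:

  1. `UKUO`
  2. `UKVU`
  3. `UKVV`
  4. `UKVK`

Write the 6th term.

Advancing 2 positions from UKVK through UKVK → UKVO reaches term 6.

UKKU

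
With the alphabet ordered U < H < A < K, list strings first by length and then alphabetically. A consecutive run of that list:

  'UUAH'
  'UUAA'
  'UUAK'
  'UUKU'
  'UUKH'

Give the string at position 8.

UHUU

Continuing the enumeration 3 steps past UUKH: UUKH → UUKA → UUKK → (answer).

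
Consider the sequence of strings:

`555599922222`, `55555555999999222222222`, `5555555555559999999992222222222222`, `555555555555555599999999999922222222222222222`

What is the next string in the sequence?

Reading off run lengths: 5 runs 4, 8, 12, 16; 9 runs 3, 6, 9, 12; 2 runs 5, 9, 13, 17 — each is linear in n (n = 1, 2, …).
For the next term, n = 5, so the run lengths are 20, 15, 21.

55555555555555555555999999999999999222222222222222222222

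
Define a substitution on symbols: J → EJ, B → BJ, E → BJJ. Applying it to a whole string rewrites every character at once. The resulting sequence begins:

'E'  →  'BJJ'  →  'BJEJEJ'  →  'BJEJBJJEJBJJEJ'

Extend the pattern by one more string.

BJEJBJJEJBJEJEJBJJEJBJEJEJBJJEJ

Replace each of the 14 characters of BJEJBJJEJBJJEJ in place — BJ EJ BJJ EJ BJ EJ EJ BJJ EJ BJ EJ EJ BJJ EJ — and concatenate.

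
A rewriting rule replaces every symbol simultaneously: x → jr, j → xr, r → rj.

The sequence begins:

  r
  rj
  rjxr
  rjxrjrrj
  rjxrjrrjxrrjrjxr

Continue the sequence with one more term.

rjxrjrrjxrrjrjxrjrrjrjxrrjxrjrrj

Replace each of the 16 characters of rjxrjrrjxrrjrjxr in place — rj xr jr rj xr rj rj xr jr rj rj xr rj xr jr rj — and concatenate.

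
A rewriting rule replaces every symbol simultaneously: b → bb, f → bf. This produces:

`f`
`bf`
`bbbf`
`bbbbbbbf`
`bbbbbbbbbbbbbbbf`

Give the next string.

φ(bbbbbbbbbbbbbbbf) expands symbol-by-symbol to bb bb bb bb bb bb bb bb bb bb bb bb bb bb bb bf; joining the 16 pieces gives the next term.

bbbbbbbbbbbbbbbbbbbbbbbbbbbbbbbf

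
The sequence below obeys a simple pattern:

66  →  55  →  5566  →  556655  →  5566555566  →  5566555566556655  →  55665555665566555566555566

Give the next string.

From term 3 onward, concatenate the last term with the second-to-last: 55·66 = 5566, 5566·55 = 556655, …
The next term joins 55665555665566555566555566 and 5566555566556655.

556655556655665555665555665566555566556655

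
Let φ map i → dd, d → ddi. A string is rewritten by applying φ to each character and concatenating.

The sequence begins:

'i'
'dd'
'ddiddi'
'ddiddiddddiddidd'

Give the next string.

Rewriting the 16 symbols of ddiddiddddiddidd one by one yields ddi ddi dd ddi ddi dd ddi ddi ddi ddi dd ddi ddi dd ddi ddi; concatenated:

ddiddiddddiddiddddiddiddiddiddddiddiddddiddi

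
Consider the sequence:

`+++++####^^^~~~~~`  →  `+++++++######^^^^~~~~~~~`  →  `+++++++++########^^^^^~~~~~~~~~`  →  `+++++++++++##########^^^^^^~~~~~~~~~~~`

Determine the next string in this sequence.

Reading off run lengths: + runs 5, 7, 9, 11; # runs 4, 6, 8, 10; ^ runs 3, 4, 5, 6; ~ runs 5, 7, 9, 11 — each is linear in n, where the shown terms are n = 2, 3, 4, 5.
For the next term, n = 6, so the run lengths are 13, 12, 7, 13.

+++++++++++++############^^^^^^^~~~~~~~~~~~~~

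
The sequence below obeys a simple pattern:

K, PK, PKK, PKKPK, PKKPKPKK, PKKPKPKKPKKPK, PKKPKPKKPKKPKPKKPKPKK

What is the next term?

PKKPKPKKPKKPKPKKPKPKKPKKPKPKKPKKPK

Each term (from the third on) is the previous term followed by the one before it: term 3 = PK·K = PKK.
So term 8 is PKKPKPKKPKKPKPKKPKPKK·PKKPKPKKPKKPK.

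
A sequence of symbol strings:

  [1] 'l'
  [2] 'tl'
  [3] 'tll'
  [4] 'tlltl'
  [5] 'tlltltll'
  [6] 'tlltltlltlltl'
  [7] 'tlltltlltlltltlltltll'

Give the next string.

Each term (from the third on) is the previous term followed by the one before it: term 3 = tl·l = tll.
So term 8 is tlltltlltlltltlltltll·tlltltlltlltl.

tlltltlltlltltlltltlltlltltlltlltl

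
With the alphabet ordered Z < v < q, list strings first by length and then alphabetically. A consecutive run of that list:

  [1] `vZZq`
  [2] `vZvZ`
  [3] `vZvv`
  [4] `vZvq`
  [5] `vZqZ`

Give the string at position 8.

Continuing the enumeration 3 steps past vZqZ: vZqZ → vZqv → vZqq → (answer).

vvZZ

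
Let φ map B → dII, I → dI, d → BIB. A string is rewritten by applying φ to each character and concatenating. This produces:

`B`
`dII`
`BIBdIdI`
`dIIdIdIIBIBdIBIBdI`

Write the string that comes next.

Applying the rule to each of the 18 symbols of dIIdIdIIBIBdIBIBdI gives the pieces BIB dI dI BIB dI BIB dI dI dII dI dII BIB dI dII dI dII BIB dI, which concatenate to the answer.

BIBdIdIBIBdIBIBdIdIdIIdIdIIBIBdIdIIdIdIIBIBdI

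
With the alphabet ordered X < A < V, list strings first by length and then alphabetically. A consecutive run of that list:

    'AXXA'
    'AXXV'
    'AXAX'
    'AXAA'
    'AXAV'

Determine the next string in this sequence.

Treat AXAV as a base-3 numeral over the given alphabet and add one, carrying through any trailing V's.

AXVX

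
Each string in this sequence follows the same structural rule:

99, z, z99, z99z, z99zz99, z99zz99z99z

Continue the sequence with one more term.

z99zz99z99zz99zz99

This is a Fibonacci-style word recurrence s(k) = s(k−1)·s(k−2): e.g. z·99 = z99.
Continuing: z99zz99z99z · z99zz99 gives term 7.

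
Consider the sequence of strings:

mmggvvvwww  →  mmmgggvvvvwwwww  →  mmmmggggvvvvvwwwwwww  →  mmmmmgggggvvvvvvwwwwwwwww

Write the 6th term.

mmmmmmmgggggggvvvvvvvvwwwwwwwwwwwww

Term n consists of n+1 m's, followed by n+1 g's, followed by n+2 v's, followed by 2n+1 w's (n = 1, 2, …).
At n = 6 the blocks have lengths 7, 7, 8, 13.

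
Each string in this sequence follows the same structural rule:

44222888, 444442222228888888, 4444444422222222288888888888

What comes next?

Term n consists of 3n-1 4's, followed by 3n 2's, followed by 4n-1 8's (n = 1, 2, …).
For the next term, n = 4, so the run lengths are 11, 12, 15.

44444444444222222222222888888888888888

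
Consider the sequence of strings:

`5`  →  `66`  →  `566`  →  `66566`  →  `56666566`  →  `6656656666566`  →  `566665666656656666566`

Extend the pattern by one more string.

6656656666566566665666656656666566

This is a Fibonacci-style word recurrence s(k) = s(k−2)·s(k−1): e.g. 5·66 = 566.
Continuing: 6656656666566 · 566665666656656666566 gives term 8.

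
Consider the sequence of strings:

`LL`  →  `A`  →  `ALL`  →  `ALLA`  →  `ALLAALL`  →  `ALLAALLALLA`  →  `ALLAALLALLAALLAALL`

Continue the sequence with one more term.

From term 3 onward, concatenate the last term with the second-to-last: A·LL = ALL, ALL·A = ALLA, …
The next term joins ALLAALLALLAALLAALL and ALLAALLALLA.

ALLAALLALLAALLAALLALLAALLALLA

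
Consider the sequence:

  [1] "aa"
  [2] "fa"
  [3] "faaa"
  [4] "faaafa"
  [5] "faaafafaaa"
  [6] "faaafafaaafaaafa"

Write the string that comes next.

This is a Fibonacci-style word recurrence s(k) = s(k−1)·s(k−2): e.g. fa·aa = faaa.
Continuing: faaafafaaafaaafa · faaafafaaa gives term 7.

faaafafaaafaaafafaaafafaaa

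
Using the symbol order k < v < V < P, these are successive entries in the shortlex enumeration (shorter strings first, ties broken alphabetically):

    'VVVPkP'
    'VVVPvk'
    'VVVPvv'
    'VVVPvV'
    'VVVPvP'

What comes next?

VVVPVk

The successor of VVVPvP increments the rightmost position that isn't already P and resets every position after it to k.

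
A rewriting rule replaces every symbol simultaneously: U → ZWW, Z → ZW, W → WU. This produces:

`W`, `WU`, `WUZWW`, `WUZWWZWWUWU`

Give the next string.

WUZWWZWWUWUZWWUWUZWWWUZWW

Apply φ to WUZWWZWWUWU symbol by symbol: W→WU, U→ZWW, Z→ZW, W→WU, W→WU, Z→ZW, W→WU, W→WU, U→ZWW, W→WU, U→ZWW; joined: WU ZWW ZW WU WU ZW WU WU ZWW WU ZWW.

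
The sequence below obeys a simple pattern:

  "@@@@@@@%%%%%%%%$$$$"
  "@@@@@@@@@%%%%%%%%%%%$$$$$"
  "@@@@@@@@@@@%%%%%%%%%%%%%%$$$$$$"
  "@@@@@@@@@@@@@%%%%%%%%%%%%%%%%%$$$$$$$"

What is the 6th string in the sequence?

@@@@@@@@@@@@@@@@@%%%%%%%%%%%%%%%%%%%%%%%$$$$$$$$$

The n-th term is 2n+3 @'s then 3n+2 %'s then n+2 $'s, where the shown terms are n = 2, 3, 4, 5.
For term 6, n = 7, so the run lengths are 17, 23, 9.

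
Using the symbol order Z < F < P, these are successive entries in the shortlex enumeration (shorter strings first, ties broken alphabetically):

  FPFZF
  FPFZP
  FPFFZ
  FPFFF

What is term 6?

FPFPZ

Continuing the enumeration 2 steps past FPFFF: FPFFF → FPFFP → (answer).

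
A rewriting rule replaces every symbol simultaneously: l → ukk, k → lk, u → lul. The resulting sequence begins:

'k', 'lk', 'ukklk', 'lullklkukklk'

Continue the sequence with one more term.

ukklulukkukklkukklklullklkukklk

Apply φ to lullklkukklk symbol by symbol: l→ukk, u→lul, l→ukk, l→ukk, k→lk, l→ukk, k→lk, u→lul, k→lk, k→lk, l→ukk, k→lk; joined: ukk lul ukk ukk lk ukk lk lul lk lk ukk lk.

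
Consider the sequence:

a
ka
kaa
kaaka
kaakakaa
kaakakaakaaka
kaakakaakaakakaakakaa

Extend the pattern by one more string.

Each term (from the third on) is the previous term followed by the one before it: term 3 = ka·a = kaa.
Continuing: kaakakaakaakakaakakaa · kaakakaakaaka gives term 8.

kaakakaakaakakaakakaakaakakaakaaka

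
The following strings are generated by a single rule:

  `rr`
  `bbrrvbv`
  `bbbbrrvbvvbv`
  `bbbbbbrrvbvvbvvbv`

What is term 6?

s(k+1) = bb·s(k)·vbv, so each term gains bb as a prefix and vbv as a suffix.
From bbbbbbrrvbvvbvvbv, 2 further steps: bbbbbbrrvbvvbvvbv → bbbbbbbbrrvbvvbvvbvvbv → (answer).

bbbbbbbbbbrrvbvvbvvbvvbvvbv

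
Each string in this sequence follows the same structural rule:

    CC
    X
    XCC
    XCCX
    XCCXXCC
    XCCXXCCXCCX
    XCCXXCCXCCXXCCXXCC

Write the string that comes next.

This is a Fibonacci-style word recurrence s(k) = s(k−1)·s(k−2): e.g. X·CC = XCC.
The next term joins XCCXXCCXCCXXCCXXCC and XCCXXCCXCCX.

XCCXXCCXCCXXCCXXCCXCCXXCCXCCX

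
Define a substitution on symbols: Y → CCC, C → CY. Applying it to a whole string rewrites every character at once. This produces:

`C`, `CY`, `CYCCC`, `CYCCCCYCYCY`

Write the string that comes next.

CYCCCCYCYCYCYCCCCYCCCCYCCC

Expanding CYCCCCYCYCY: C→CY, Y→CCC, C→CY, C→CY, C→CY, C→CY, Y→CCC, C→CY, Y→CCC, C→CY, Y→CCC. Concatenated: CY CCC CY CY CY CY CCC CY CCC CY CCC.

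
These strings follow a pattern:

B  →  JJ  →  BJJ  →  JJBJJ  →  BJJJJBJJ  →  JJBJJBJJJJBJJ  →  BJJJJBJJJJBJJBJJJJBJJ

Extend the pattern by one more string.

JJBJJBJJJJBJJBJJJJBJJJJBJJBJJJJBJJ

This is a Fibonacci-style word recurrence s(k) = s(k−2)·s(k−1): e.g. B·JJ = BJJ.
Continuing: JJBJJBJJJJBJJ · BJJJJBJJJJBJJBJJJJBJJ gives term 8.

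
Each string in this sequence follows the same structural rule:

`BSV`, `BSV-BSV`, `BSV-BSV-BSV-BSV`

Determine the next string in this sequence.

s(k+1) = s(k)·-·s(k) — each term doubles the last with '-' between the halves.
Doubling BSV-BSV-BSV-BSV with '-' between the halves:

BSV-BSV-BSV-BSV-BSV-BSV-BSV-BSV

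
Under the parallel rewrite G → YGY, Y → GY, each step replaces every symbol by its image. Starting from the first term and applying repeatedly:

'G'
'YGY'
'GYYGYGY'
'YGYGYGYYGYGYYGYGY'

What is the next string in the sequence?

Applying the rule to each of the 17 symbols of YGYGYGYYGYGYYGYGY gives the pieces GY YGY GY YGY GY YGY GY GY YGY GY YGY GY GY YGY GY YGY GY, which concatenate to the answer.

GYYGYGYYGYGYYGYGYGYYGYGYYGYGYGYYGYGYYGYGY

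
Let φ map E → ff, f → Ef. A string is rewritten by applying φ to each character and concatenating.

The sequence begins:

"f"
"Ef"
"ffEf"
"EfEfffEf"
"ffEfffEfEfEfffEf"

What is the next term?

EfEfffEfEfEfffEfffEfffEfEfEfffEf

Replace each of the 16 characters of ffEfffEfEfEfffEf in place — Ef Ef ff Ef Ef Ef ff Ef ff Ef ff Ef Ef Ef ff Ef — and concatenate.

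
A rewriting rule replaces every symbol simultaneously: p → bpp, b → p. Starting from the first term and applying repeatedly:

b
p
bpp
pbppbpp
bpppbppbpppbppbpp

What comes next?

Replace each of the 17 characters of bpppbppbpppbppbpp in place — p bpp bpp bpp p bpp bpp p bpp bpp bpp p bpp bpp p bpp bpp — and concatenate.

pbppbppbpppbppbpppbppbppbpppbppbpppbppbpp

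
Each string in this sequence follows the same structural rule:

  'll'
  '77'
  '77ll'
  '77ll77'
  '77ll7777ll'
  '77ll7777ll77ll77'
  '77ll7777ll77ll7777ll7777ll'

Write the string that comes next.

77ll7777ll77ll7777ll7777ll77ll7777ll77ll77

From term 3 onward, concatenate the last term with the second-to-last: 77·ll = 77ll, 77ll·77 = 77ll77, …
So term 8 is 77ll7777ll77ll7777ll7777ll·77ll7777ll77ll77.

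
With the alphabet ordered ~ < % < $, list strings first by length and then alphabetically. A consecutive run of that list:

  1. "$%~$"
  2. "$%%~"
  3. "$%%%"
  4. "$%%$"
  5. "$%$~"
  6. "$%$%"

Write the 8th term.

Advancing 2 positions from $%$% through $%$% → $%$$ reaches term 8.

$$~~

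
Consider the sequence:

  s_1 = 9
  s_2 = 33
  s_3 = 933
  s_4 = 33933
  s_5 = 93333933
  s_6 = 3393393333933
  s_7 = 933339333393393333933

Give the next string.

3393393333933933339333393393333933

This is a Fibonacci-style word recurrence s(k) = s(k−2)·s(k−1): e.g. 9·33 = 933.
So term 8 is 3393393333933·933339333393393333933.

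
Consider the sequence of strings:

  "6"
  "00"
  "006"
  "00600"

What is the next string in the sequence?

This is a Fibonacci-style word recurrence s(k) = s(k−1)·s(k−2): e.g. 00·6 = 006.
Continuing: 00600 · 006 gives term 5.

00600006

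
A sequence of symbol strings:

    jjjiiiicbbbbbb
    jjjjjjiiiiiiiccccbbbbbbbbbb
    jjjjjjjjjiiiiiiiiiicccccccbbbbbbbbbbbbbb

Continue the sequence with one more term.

Each string has the form j^{3n} i^{3n+1} c^{3n-2} b^{4n+2} (n = 1, 2, …).
At n = 4 the blocks have lengths 12, 13, 10, 18.

jjjjjjjjjjjjiiiiiiiiiiiiiccccccccccbbbbbbbbbbbbbbbbbb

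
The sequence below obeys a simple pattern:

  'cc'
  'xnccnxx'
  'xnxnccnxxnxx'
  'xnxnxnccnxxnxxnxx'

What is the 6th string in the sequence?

xnxnxnxnxnccnxxnxxnxxnxxnxx

Each term wraps the previous one in xn on the left and nxx on the right.
From xnxnxnccnxxnxxnxx, 2 further steps: xnxnxnccnxxnxxnxx → xnxnxnxnccnxxnxxnxxnxx → (answer).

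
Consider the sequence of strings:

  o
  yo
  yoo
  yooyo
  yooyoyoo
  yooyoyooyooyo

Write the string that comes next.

yooyoyooyooyoyooyoyoo

From term 3 onward, concatenate the last term with the second-to-last: yo·o = yoo, yoo·yo = yooyo, …
The next term joins yooyoyooyooyo and yooyoyoo.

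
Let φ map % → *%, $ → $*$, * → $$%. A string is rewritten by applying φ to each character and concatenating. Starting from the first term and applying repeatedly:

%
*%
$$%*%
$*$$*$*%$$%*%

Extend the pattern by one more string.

Replace each of the 13 characters of $*$$*$*%$$%*% in place — $*$ $$% $*$ $*$ $$% $*$ $$% *% $*$ $*$ *% $$% *% — and concatenate.

$*$$$%$*$$*$$$%$*$$$%*%$*$$*$*%$$%*%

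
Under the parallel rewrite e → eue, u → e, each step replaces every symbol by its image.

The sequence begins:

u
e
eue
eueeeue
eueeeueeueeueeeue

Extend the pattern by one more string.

Rewriting the 17 symbols of eueeeueeueeueeeue one by one yields eue e eue eue eue e eue eue e eue eue e eue eue eue e eue; concatenated:

eueeeueeueeueeeueeueeeueeueeeueeueeueeeue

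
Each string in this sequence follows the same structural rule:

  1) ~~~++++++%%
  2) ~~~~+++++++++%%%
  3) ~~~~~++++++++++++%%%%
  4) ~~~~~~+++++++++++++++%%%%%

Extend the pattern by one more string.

Each string has the form ~^{n+1} +^{3n} %^{n}, where the shown terms are n = 2, 3, 4, 5.
For the next term, n = 6, so the run lengths are 7, 18, 6.

~~~~~~~++++++++++++++++++%%%%%%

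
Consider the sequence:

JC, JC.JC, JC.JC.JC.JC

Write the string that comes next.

JC.JC.JC.JC.JC.JC.JC.JC

Every step duplicates the string with '.' between the halves.
One more doubling of JC.JC.JC.JC gives the answer.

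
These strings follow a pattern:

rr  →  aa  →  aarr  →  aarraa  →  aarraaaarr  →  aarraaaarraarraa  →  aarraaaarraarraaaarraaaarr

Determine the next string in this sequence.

From term 3 onward, concatenate the last term with the second-to-last: aa·rr = aarr, aarr·aa = aarraa, …
The next term joins aarraaaarraarraaaarraaaarr and aarraaaarraarraa.

aarraaaarraarraaaarraaaarraarraaaarraarraa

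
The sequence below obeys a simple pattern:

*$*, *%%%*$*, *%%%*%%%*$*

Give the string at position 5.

Each term is the previous one with *%%% prepended.
From *%%%*%%%*$*, 2 further steps: *%%%*%%%*$* → *%%%*%%%*%%%*$* → (answer).

*%%%*%%%*%%%*%%%*$*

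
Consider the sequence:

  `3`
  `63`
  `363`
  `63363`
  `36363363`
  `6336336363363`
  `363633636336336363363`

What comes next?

From term 3 onward, concatenate the second-to-last term with the last: 3·63 = 363, 63·363 = 63363, …
Continuing: 6336336363363 · 363633636336336363363 gives term 8.

6336336363363363633636336336363363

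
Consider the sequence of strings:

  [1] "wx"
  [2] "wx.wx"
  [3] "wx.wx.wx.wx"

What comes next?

wx.wx.wx.wx.wx.wx.wx.wx

Every step duplicates the string with '.' between the halves.
So the next term is two copies of wx.wx.wx.wx with '.' between the halves.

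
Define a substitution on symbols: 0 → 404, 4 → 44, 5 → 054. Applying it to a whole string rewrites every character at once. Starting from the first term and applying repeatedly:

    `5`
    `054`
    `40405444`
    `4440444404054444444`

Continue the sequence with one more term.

Rewriting the 19 symbols of 4440444404054444444 one by one yields 44 44 44 404 44 44 44 44 404 44 404 054 44 44 44 44 44 44 44; concatenated:

444444404444444444044440405444444444444444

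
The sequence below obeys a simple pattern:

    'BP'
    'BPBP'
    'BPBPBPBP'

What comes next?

s(k+1) = s(k)·s(k) — each term doubles the last.
Doubling BPBPBPBP:

BPBPBPBPBPBPBPBP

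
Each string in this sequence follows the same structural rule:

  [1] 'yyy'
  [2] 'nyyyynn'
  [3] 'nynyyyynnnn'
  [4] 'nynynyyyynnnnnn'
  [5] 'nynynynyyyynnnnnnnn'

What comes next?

Every step adds ny to the front and nn to the end of the previous string.
Applying this once more to nynynynyyyynnnnnnnn:

nynynynynyyyynnnnnnnnnn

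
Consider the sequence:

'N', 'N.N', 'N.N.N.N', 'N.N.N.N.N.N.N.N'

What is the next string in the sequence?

N.N.N.N.N.N.N.N.N.N.N.N.N.N.N.N

Every step duplicates the string with '.' between the halves.
So the next term is two copies of N.N.N.N.N.N.N.N with '.' between the halves.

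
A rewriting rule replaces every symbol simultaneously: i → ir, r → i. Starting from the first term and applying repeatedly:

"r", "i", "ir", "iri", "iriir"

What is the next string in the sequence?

Expanding iriir: i→ir, r→i, i→ir, i→ir, r→i. Concatenated: ir i ir ir i.

iriiriri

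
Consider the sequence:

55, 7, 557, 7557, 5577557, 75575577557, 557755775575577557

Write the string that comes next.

75575577557557755775575577557

Each term (from the third on) is the two preceding terms concatenated in order: term 3 = 55·7 = 557.
Continuing: 75575577557 · 557755775575577557 gives term 8.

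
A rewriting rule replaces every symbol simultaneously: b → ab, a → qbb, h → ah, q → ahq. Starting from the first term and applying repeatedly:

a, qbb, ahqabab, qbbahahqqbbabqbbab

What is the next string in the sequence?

Applying the rule to each of the 18 symbols of qbbahahqqbbabqbbab gives the pieces ahq ab ab qbb ah qbb ah ahq ahq ab ab qbb ab ahq ab ab qbb ab, which concatenate to the answer.

ahqababqbbahqbbahahqahqababqbbabahqababqbbab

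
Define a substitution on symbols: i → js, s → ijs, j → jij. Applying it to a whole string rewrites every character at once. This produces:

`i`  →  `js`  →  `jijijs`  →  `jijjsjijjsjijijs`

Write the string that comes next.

Replace each of the 16 characters of jijjsjijjsjijijs in place — jij js jij jij ijs jij js jij jij ijs jij js jij js jij ijs — and concatenate.

jijjsjijjijijsjijjsjijjijijsjijjsjijjsjijijs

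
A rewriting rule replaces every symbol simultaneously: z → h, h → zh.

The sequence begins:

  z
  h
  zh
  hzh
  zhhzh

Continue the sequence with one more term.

hzhzhhzh

Apply φ to zhhzh symbol by symbol: z→h, h→zh, h→zh, z→h, h→zh; joined: h zh zh h zh.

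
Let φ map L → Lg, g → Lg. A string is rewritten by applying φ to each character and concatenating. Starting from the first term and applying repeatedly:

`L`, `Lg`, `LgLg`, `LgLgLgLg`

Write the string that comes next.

Rewriting each symbol of LgLgLgLg: L→Lg, g→Lg, L→Lg, g→Lg, L→Lg, g→Lg, L→Lg, g→Lg, which concatenates to Lg Lg Lg Lg Lg Lg Lg Lg.

LgLgLgLgLgLgLgLg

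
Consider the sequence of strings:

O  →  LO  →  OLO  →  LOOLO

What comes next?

Each term (from the third on) is the two preceding terms concatenated in order: term 3 = O·LO = OLO.
So term 5 is OLO·LOOLO.

OLOLOOLO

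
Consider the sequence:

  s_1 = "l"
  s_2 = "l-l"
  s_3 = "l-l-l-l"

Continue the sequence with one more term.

l-l-l-l-l-l-l-l

Every step duplicates the string with '-' between the halves.
So the next term is two copies of l-l-l-l with '-' between the halves.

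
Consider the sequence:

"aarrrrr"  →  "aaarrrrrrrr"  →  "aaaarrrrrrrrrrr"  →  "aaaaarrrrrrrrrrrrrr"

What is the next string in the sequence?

Each string has the form a^{n} r^{3n-1}, where the shown terms are n = 2, 3, 4, 5.
At n = 6 the blocks have lengths 6, 17.

aaaaaarrrrrrrrrrrrrrrrr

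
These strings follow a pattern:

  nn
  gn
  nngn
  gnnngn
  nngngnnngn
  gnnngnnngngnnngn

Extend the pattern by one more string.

nngngnnngngnnngnnngngnnngn

Each term (from the third on) is the two preceding terms concatenated in order: term 3 = nn·gn = nngn.
So term 7 is nngngnnngn·gnnngnnngngnnngn.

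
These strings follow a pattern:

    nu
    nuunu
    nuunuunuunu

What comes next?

nuunuunuunuunuunuunuunu

Each string is two copies of the previous one joined by 'u'.
One more doubling of nuunuunuunu gives the answer.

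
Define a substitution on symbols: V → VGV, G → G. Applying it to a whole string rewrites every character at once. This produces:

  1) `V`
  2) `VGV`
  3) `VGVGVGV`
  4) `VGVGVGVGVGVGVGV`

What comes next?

Applying the rule to each of the 15 symbols of VGVGVGVGVGVGVGV gives the pieces VGV G VGV G VGV G VGV G VGV G VGV G VGV G VGV, which concatenate to the answer.

VGVGVGVGVGVGVGVGVGVGVGVGVGVGVGV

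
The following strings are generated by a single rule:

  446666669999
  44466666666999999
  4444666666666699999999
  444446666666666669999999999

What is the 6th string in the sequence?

4444444666666666666666699999999999999

The n-th term is n-1 4's then 2n 6's then 2n-2 9's, where the shown terms are n = 3, 4, 5, 6.
Setting n = 8 gives 7, 16, 14 characters in each block.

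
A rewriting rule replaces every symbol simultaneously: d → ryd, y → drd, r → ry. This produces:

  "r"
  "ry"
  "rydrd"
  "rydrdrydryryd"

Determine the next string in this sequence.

rydrdrydryrydrydrdrydrydrdrydrdryd

Applying the rule to each of the 13 symbols of rydrdrydryryd gives the pieces ry drd ryd ry ryd ry drd ryd ry drd ry drd ryd, which concatenate to the answer.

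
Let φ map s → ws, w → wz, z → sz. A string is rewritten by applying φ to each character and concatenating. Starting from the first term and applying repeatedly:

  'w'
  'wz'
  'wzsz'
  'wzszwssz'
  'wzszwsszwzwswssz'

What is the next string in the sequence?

Rewriting the 16 symbols of wzszwsszwzwswssz one by one yields wz sz ws sz wz ws ws sz wz sz wz ws wz ws ws sz; concatenated:

wzszwsszwzwswsszwzszwzwswzwswssz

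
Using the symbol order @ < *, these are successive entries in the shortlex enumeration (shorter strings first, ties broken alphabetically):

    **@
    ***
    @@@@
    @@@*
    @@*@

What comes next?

Treat @@*@ as a base-2 numeral over the given alphabet and add one, carrying through any trailing *'s.

@@**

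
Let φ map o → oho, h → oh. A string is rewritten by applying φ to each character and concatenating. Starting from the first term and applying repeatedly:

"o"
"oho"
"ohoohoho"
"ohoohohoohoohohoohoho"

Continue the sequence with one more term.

Rewriting the 21 symbols of ohoohohoohoohohoohoho one by one yields oho oh oho oho oh oho oh oho oho oh oho oho oh oho oh oho oho oh oho oh oho; concatenated:

ohoohohoohoohohoohohoohoohohoohoohohoohohoohoohohoohoho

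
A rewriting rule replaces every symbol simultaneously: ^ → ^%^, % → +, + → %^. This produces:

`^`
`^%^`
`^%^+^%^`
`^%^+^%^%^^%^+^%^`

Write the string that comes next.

Rewriting the 16 symbols of ^%^+^%^%^^%^+^%^ one by one yields ^%^ + ^%^ %^ ^%^ + ^%^ + ^%^ ^%^ + ^%^ %^ ^%^ + ^%^; concatenated:

^%^+^%^%^^%^+^%^+^%^^%^+^%^%^^%^+^%^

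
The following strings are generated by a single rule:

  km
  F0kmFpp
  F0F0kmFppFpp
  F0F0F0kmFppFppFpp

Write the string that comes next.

Every step adds F0 to the front and Fpp to the end of the previous string.
Applying this once more to F0F0F0kmFppFppFpp:

F0F0F0F0kmFppFppFppFpp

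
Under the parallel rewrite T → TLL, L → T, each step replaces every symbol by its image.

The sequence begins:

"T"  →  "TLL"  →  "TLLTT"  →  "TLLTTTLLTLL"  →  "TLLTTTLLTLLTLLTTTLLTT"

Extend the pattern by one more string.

TLLTTTLLTLLTLLTTTLLTTTLLTTTLLTLLTLLTTTLLTLL

Applying the rule to each of the 21 symbols of TLLTTTLLTLLTLLTTTLLTT gives the pieces TLL T T TLL TLL TLL T T TLL T T TLL T T TLL TLL TLL T T TLL TLL, which concatenate to the answer.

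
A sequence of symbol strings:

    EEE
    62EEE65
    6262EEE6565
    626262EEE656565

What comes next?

62626262EEE65656565

Each term wraps the previous one in 62 on the left and 65 on the right.
One more step from 626262EEE656565 gives the answer.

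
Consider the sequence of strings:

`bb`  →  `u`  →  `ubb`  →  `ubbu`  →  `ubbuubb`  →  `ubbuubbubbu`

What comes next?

ubbuubbubbuubbuubb

Each term (from the third on) is the previous term followed by the one before it: term 3 = u·bb = ubb.
Continuing: ubbuubbubbu · ubbuubb gives term 7.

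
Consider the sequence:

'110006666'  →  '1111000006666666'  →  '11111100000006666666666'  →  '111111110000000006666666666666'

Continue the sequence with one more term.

1111111111000000000006666666666666666

Reading off run lengths: 1 runs 2, 4, 6, 8; 0 runs 3, 5, 7, 9; 6 runs 4, 7, 10, 13 — each is linear in n (n = 1, 2, …).
At n = 5 the blocks have lengths 10, 11, 16.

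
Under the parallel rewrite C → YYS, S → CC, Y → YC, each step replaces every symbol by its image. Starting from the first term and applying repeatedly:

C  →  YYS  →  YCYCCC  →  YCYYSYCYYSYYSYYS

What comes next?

YCYYSYCYCCCYCYYSYCYCCCYCYCCCYCYCCC

Applying the rule to each of the 16 symbols of YCYYSYCYYSYYSYYS gives the pieces YC YYS YC YC CC YC YYS YC YC CC YC YC CC YC YC CC, which concatenate to the answer.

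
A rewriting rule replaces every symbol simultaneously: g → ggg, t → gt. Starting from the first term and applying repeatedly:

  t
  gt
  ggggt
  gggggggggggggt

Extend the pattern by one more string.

ggggggggggggggggggggggggggggggggggggggggt

Applying the rule to each of the 14 symbols of gggggggggggggt gives the pieces ggg ggg ggg ggg ggg ggg ggg ggg ggg ggg ggg ggg ggg gt, which concatenate to the answer.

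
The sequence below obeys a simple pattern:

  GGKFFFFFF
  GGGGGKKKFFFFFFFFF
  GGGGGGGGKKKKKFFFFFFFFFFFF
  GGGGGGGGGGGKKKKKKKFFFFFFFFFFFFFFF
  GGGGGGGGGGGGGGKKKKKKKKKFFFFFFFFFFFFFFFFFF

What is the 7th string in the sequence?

Reading off run lengths: G runs 2, 5, 8, 11, 14; K runs 1, 3, 5, 7, 9; F runs 6, 9, 12, 15, 18 — each is linear in n (n = 1, 2, …).
At n = 7 the blocks have lengths 20, 13, 24.

GGGGGGGGGGGGGGGGGGGGKKKKKKKKKKKKKFFFFFFFFFFFFFFFFFFFFFFFF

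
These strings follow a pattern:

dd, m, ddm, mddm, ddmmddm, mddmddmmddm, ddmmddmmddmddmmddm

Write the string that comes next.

mddmddmmddmddmmddmmddmddmmddm

This is a Fibonacci-style word recurrence s(k) = s(k−2)·s(k−1): e.g. dd·m = ddm.
Continuing: mddmddmmddm · ddmmddmmddmddmmddm gives term 8.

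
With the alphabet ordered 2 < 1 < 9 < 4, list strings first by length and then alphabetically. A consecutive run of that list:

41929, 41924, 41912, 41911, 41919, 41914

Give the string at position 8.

41991

Continuing the enumeration 2 steps past 41914: 41914 → 41992 → (answer).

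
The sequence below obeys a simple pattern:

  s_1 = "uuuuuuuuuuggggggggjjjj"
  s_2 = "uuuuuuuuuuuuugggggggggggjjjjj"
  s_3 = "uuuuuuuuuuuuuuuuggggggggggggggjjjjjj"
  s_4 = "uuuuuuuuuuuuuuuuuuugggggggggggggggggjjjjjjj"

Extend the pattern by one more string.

uuuuuuuuuuuuuuuuuuuuuuggggggggggggggggggggjjjjjjjj

The n-th term is 3n+1 u's then 3n-1 g's then n+1 j's, where the shown terms are n = 3, 4, 5, 6.
Setting n = 7 gives 22, 20, 8 characters in each block.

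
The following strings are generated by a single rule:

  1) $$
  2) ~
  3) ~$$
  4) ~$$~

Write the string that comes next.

Each term (from the third on) is the previous term followed by the one before it: term 3 = ~·$$ = ~$$.
So term 5 is ~$$~·~$$.

~$$~~$$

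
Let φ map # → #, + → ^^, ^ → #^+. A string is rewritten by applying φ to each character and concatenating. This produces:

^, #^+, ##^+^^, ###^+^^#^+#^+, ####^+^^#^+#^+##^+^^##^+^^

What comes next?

Replace each of the 26 characters of ####^+^^#^+#^+##^+^^##^+^^ in place — # # # # #^+ ^^ #^+ #^+ # #^+ ^^ # #^+ ^^ # # #^+ ^^ #^+ #^+ # # #^+ ^^ #^+ #^+ — and concatenate.

#####^+^^#^+#^+##^+^^##^+^^###^+^^#^+#^+###^+^^#^+#^+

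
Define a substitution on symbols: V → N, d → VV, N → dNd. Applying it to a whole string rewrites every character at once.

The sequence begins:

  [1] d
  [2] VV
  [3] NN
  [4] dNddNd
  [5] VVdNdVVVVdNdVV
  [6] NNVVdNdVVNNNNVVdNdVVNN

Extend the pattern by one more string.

Rewriting the 22 symbols of NNVVdNdVVNNNNVVdNdVVNN one by one yields dNd dNd N N VV dNd VV N N dNd dNd dNd dNd N N VV dNd VV N N dNd dNd; concatenated:

dNddNdNNVVdNdVVNNdNddNddNddNdNNVVdNdVVNNdNddNd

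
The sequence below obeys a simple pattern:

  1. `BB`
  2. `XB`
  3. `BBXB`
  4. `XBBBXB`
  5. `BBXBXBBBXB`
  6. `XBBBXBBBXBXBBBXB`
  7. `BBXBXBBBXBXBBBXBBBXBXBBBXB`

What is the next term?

XBBBXBBBXBXBBBXBBBXBXBBBXBXBBBXBBBXBXBBBXB

Each term (from the third on) is the two preceding terms concatenated in order: term 3 = BB·XB = BBXB.
Continuing: XBBBXBBBXBXBBBXB · BBXBXBBBXBXBBBXBBBXBXBBBXB gives term 8.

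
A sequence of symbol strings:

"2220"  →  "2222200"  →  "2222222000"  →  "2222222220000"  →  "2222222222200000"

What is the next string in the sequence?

2222222222222000000

Reading off run lengths: 2 runs 3, 5, 7, 9, 11; 0 runs 1, 2, 3, 4, 5 — each is linear in n, where the shown terms are n = 2, 3, 4, 5, 6.
For the next term, n = 7, so the run lengths are 13, 6.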